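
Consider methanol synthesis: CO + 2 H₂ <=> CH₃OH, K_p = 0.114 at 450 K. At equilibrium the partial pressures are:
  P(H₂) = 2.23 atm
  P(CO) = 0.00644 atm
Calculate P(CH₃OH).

At equilibrium, K_p = P(CH₃OH) / (P(CO)·P(H₂)²) = 0.114.
(P(CH₃OH)) / ((0.00644)·(2.23)²) = 0.114
P(CH₃OH) = 0.00365 atm

P(CH₃OH) = 0.00365 atm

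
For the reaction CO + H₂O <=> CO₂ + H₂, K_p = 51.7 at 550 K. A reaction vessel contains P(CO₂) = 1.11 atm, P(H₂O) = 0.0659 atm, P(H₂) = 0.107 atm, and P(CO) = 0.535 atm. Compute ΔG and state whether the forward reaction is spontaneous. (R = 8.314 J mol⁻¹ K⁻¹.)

ΔG = -12.5 kJ/mol; the forward reaction is spontaneous

Q_p = P(CO₂)·P(H₂) / (P(CO)·P(H₂O)) = (1.11)·(0.107) / ((0.535)·(0.0659)) = 3.37
ΔG = RT ln(Q_p/K_p) = (8.314 J mol⁻¹ K⁻¹)(550 K) × ln(3.37/51.7)
   = (4.573 kJ/mol)(-2.731) = -12.5 kJ/mol
ΔG < 0, so the forward reaction is spontaneous (proceeds forward).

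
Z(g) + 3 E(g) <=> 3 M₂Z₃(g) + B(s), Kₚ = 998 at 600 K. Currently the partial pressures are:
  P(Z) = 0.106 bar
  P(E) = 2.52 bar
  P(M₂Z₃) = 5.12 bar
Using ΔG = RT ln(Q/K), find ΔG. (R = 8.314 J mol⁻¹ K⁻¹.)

ΔG = -12.6 kJ/mol

(B is a pure solid — omitted from Qₚ.)
Qₚ = P(M₂Z₃)³ / (P(Z)·P(E)³) = (5.12)³ / ((0.106)·(2.52)³) = 79.1
ΔG = RT ln(Qₚ/Kₚ) = (8.314 J mol⁻¹ K⁻¹)(600 K) × ln(79.1/998)
   = (4.988 kJ/mol)(-2.535) = -12.6 kJ/mol
ΔG < 0, so the forward reaction is spontaneous (proceeds forward).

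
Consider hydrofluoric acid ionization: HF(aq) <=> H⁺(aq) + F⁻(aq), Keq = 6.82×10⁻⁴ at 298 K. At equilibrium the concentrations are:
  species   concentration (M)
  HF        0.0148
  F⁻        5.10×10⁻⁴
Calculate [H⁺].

[H⁺] = 0.0198 M

At equilibrium, Keq = [H⁺]·[F⁻] / [HF] = 6.82×10⁻⁴.
([H⁺])·(5.10×10⁻⁴) / (0.0148) = 6.82×10⁻⁴
[H⁺] = 0.0198 M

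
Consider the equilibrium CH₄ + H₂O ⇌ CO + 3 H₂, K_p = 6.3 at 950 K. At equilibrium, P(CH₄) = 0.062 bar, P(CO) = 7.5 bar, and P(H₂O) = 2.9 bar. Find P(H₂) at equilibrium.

At equilibrium, K_p = P(CO)·P(H₂)³ / (P(CH₄)·P(H₂O)) = 6.3.
(7.5)·(P(H₂))³ / ((0.062)·(2.9)) = 6.3
P(H₂)³ = 0.151 ⇒ P(H₂) = 0.53 bar

P(H₂) = 0.53 bar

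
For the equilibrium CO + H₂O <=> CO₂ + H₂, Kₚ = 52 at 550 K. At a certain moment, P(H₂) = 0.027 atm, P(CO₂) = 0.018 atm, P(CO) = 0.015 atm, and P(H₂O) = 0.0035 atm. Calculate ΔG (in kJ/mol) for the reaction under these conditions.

Qₚ = P(CO₂)·P(H₂) / (P(CO)·P(H₂O)) = (0.018)·(0.027) / ((0.015)·(0.0035)) = 9.26
ΔG = RT ln(Qₚ/Kₚ) = (8.314 J mol⁻¹ K⁻¹)(550 K) × ln(9.26/52)
   = (4.573 kJ/mol)(-1.726) = -7.89 kJ/mol
ΔG < 0, so the forward reaction is spontaneous (proceeds forward).

ΔG = -7.89 kJ/mol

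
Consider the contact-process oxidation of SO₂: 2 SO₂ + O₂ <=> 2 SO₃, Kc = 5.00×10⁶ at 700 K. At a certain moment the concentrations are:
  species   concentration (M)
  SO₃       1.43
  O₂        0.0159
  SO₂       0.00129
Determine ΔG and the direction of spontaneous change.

Qc = [SO₃]² / ([SO₂]²·[O₂]) = (1.43)² / ((0.00129)²·(0.0159)) = 7.73×10⁷
ΔG = RT ln(Qc/Kc) = (8.314 J mol⁻¹ K⁻¹)(700 K) × ln(7.73×10⁷/5.00×10⁶)
   = (5.820 kJ/mol)(2.738) = 15.9 kJ/mol
ΔG > 0, so the forward reaction is non-spontaneous (proceeds in reverse).

ΔG = 15.9 kJ/mol; the forward reaction is non-spontaneous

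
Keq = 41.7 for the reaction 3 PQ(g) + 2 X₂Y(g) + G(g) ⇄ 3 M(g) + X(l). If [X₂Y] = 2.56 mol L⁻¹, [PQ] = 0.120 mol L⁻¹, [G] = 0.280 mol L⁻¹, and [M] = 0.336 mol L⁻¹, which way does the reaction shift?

forward (toward products)

(X is a pure liquid — omitted from Q.)
Q = [M]³ / ([PQ]³·[X₂Y]²·[G]) = (0.336)³ / ((0.120)³·(2.56)²·(0.280)) = 12.0
Q = 12.0 < Keq = 41.7, so the forward reaction proceeds.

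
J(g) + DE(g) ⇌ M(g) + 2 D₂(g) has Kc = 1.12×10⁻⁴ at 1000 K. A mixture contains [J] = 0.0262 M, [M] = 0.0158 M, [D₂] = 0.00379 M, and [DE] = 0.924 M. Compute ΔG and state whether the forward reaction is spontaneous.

ΔG = -20.6 kJ/mol; the forward reaction is spontaneous

Qc = [M]·[D₂]² / ([J]·[DE]) = (0.0158)·(0.00379)² / ((0.0262)·(0.924)) = 9.37×10⁻⁶
ΔG = RT ln(Qc/Kc) = (8.314 J mol⁻¹ K⁻¹)(1000 K) × ln(9.37×10⁻⁶/1.12×10⁻⁴)
   = (8.314 kJ/mol)(-2.481) = -20.6 kJ/mol
ΔG < 0, so the forward reaction is spontaneous (proceeds forward).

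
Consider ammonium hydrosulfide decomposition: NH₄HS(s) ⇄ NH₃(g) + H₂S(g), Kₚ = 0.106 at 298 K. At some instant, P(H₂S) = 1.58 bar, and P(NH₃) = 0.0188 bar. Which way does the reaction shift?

(NH₄HS is a pure solid — omitted from Qₚ.)
Qₚ = P(NH₃)·P(H₂S) = (0.0188)·(1.58) = 0.0297
Qₚ = 0.0297 < Kₚ = 0.106, so the forward reaction proceeds.

forward (toward products)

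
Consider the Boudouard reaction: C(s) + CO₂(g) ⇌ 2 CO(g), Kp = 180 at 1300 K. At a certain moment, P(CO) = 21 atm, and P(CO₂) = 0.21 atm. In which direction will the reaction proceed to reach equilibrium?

toward reactants

(C is a pure solid — omitted from Qp.)
Qp = P(CO)² / P(CO₂) = (21)² / (0.21) = 2100
Qp = 2100 > Kp = 180, so the reverse reaction proceeds.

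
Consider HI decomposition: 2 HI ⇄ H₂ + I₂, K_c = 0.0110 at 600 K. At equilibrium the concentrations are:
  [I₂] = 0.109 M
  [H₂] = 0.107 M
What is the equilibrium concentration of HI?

At equilibrium, K_c = [H₂]·[I₂] / [HI]² = 0.0110.
(0.107)·(0.109) / ([HI])² = 0.0110
[HI]² = 1.06 ⇒ [HI] = 1.03 M

[HI] = 1.03 M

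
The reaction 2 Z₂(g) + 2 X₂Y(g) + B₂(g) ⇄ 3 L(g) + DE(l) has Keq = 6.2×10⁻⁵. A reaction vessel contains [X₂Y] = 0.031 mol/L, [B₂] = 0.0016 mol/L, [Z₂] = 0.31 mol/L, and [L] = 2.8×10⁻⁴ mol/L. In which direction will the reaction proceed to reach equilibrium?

in the reverse direction

(DE is a pure liquid — omitted from Q.)
Q = [L]³ / ([Z₂]²·[X₂Y]²·[B₂]) = (2.8×10⁻⁴)³ / ((0.31)²·(0.031)²·(0.0016)) = 1.5×10⁻⁴
Q = 1.5×10⁻⁴ > Keq = 6.2×10⁻⁵, so the reverse reaction proceeds.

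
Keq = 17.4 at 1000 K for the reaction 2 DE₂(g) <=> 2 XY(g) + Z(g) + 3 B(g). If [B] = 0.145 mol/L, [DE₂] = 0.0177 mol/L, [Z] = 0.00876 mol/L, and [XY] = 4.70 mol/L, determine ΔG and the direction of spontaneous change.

Q = [XY]²·[Z]·[B]³ / [DE₂]² = (4.70)²·(0.00876)·(0.145)³ / (0.0177)² = 1.88
ΔG = RT ln(Q/Keq) = (8.314 J mol⁻¹ K⁻¹)(1000 K) × ln(1.88/17.4)
   = (8.314 kJ/mol)(-2.225) = -18.5 kJ/mol
ΔG < 0, so the forward reaction is spontaneous (proceeds forward).

ΔG = -18.5 kJ/mol; the forward reaction is spontaneous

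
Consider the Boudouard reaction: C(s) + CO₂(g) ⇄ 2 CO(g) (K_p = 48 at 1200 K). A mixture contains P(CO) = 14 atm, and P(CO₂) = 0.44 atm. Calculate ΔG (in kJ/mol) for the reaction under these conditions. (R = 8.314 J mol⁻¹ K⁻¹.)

ΔG = 22.2 kJ/mol

(C is a pure solid — omitted from Q_p.)
Q_p = P(CO)² / P(CO₂) = (14)² / (0.44) = 445
ΔG = RT ln(Q_p/K_p) = (8.314 J mol⁻¹ K⁻¹)(1200 K) × ln(445/48)
   = (9.977 kJ/mol)(2.227) = 22.2 kJ/mol
ΔG > 0, so the forward reaction is non-spontaneous (proceeds in reverse).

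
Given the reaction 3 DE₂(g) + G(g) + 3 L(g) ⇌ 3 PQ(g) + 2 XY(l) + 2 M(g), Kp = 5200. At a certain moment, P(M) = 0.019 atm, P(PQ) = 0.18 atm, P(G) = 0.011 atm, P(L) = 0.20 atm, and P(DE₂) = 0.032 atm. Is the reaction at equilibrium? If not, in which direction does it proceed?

in the forward direction

(XY is a pure liquid — omitted from Qp.)
Qp = P(PQ)³·P(M)² / (P(DE₂)³·P(G)·P(L)³) = (0.18)³·(0.019)² / ((0.032)³·(0.011)·(0.20)³) = 730
Qp = 730 < Kp = 5200, so the forward reaction proceeds.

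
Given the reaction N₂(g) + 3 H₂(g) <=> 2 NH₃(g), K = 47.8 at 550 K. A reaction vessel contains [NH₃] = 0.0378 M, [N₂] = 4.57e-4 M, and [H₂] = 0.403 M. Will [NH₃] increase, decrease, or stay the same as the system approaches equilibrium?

Q = [NH₃]² / ([N₂]·[H₂]³) = (0.0378)² / ((4.57e-4)·(0.403)³) = 47.8
Q = 47.8 = K; the system is at equilibrium.

stay the same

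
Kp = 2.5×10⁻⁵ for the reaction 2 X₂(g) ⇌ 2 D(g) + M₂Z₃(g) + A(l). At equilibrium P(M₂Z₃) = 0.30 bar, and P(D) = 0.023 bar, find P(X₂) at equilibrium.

P(X₂) = 2.5 bar

(A is a pure liquid — omitted from Kp.)
At equilibrium, Kp = P(D)²·P(M₂Z₃) / P(X₂)² = 2.5×10⁻⁵.
(0.023)²·(0.30) / (P(X₂))² = 2.5×10⁻⁵
P(X₂)² = 6.35 ⇒ P(X₂) = 2.5 bar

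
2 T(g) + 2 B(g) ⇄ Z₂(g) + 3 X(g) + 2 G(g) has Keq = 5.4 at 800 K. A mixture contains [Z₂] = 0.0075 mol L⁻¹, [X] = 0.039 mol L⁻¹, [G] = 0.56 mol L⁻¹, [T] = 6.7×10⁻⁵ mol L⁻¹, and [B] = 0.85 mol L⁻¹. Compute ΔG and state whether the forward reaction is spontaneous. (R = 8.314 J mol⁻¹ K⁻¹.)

ΔG = 13.8 kJ/mol; the forward reaction is non-spontaneous

Q = [Z₂]·[X]³·[G]² / ([T]²·[B]²) = (0.0075)·(0.039)³·(0.56)² / ((6.7×10⁻⁵)²·(0.85)²) = 43.0
ΔG = RT ln(Q/Keq) = (8.314 J mol⁻¹ K⁻¹)(800 K) × ln(43.0/5.4)
   = (6.651 kJ/mol)(2.075) = 13.8 kJ/mol
ΔG > 0, so the forward reaction is non-spontaneous (proceeds in reverse).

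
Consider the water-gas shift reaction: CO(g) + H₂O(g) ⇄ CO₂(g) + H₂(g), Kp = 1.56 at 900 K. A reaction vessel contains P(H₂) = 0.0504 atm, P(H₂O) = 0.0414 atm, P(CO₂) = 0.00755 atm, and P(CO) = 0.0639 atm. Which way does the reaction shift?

Qp = P(CO₂)·P(H₂) / (P(CO)·P(H₂O)) = (0.00755)·(0.0504) / ((0.0639)·(0.0414)) = 0.144
Qp = 0.144 < Kp = 1.56, so the forward reaction proceeds.

toward products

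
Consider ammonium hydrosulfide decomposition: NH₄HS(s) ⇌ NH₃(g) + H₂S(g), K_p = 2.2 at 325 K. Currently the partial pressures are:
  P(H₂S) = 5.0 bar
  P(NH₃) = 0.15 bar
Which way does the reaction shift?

to the right

(NH₄HS is a pure solid — omitted from Q_p.)
Q_p = P(NH₃)·P(H₂S) = (0.15)·(5.0) = 0.75
Q_p = 0.75 < K_p = 2.2, so the forward reaction proceeds.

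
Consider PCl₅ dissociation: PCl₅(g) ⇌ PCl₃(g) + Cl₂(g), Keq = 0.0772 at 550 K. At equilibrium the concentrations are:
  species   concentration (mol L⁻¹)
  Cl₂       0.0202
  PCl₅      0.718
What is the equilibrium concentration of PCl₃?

[PCl₃] = 2.74 mol L⁻¹

At equilibrium, Keq = [PCl₃]·[Cl₂] / [PCl₅] = 0.0772.
([PCl₃])·(0.0202) / (0.718) = 0.0772
[PCl₃] = 2.74 mol L⁻¹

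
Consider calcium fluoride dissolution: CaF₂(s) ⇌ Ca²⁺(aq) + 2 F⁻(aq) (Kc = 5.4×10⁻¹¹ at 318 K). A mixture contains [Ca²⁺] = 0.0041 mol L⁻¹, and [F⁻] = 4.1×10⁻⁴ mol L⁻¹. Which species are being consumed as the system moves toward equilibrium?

(CaF₂ is a pure solid — omitted from Qc.)
Qc = [Ca²⁺]·[F⁻]² = (0.0041)·(4.1×10⁻⁴)² = 6.9×10⁻¹⁰
Qc = 6.9×10⁻¹⁰ > Kc = 5.4×10⁻¹¹: net reverse reaction.

Ca²⁺, F⁻ (products)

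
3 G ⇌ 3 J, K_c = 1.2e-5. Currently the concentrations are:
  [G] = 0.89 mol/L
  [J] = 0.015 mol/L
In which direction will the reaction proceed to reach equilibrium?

Q_c = [J]³ / [G]³ = (0.015)³ / (0.89)³ = 4.8e-6
Q_c = 4.8e-6 < K_c = 1.2e-5, so the forward reaction proceeds.

toward products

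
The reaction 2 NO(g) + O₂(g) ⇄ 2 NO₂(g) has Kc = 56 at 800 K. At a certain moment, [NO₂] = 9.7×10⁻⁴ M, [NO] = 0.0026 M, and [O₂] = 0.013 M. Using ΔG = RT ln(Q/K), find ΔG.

ΔG = -11.0 kJ/mol

Qc = [NO₂]² / ([NO]²·[O₂]) = (9.7×10⁻⁴)² / ((0.0026)²·(0.013)) = 10.7
ΔG = RT ln(Qc/Kc) = (8.314 J mol⁻¹ K⁻¹)(800 K) × ln(10.7/56)
   = (6.651 kJ/mol)(-1.655) = -11.0 kJ/mol
ΔG < 0, so the forward reaction is spontaneous (proceeds forward).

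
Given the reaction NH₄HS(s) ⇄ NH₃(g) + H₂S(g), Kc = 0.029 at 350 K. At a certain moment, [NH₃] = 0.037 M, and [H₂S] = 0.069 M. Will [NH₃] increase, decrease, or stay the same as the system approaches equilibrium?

(NH₄HS is a pure solid — omitted from Qc.)
Qc = [NH₃]·[H₂S] = (0.037)·(0.069) = 0.0026
Qc = 0.0026 < Kc = 0.029: net forward reaction.
NH₃ is a product, so it increases.

increase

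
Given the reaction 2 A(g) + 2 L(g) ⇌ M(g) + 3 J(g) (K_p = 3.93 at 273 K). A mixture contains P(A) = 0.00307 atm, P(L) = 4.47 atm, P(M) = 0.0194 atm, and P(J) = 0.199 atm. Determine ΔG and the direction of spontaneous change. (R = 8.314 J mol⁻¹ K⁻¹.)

ΔG = -3.58 kJ/mol; the forward reaction is spontaneous

Q_p = P(M)·P(J)³ / (P(A)²·P(L)²) = (0.0194)·(0.199)³ / ((0.00307)²·(4.47)²) = 0.812
ΔG = RT ln(Q_p/K_p) = (8.314 J mol⁻¹ K⁻¹)(273 K) × ln(0.812/3.93)
   = (2.270 kJ/mol)(-1.577) = -3.58 kJ/mol
ΔG < 0, so the forward reaction is spontaneous (proceeds forward).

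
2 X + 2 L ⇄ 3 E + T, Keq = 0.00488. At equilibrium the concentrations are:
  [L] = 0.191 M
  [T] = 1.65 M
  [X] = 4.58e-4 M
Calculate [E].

[E] = 2.83e-4 M

At equilibrium, Keq = [E]³·[T] / ([X]²·[L]²) = 0.00488.
([E])³·(1.65) / ((4.58e-4)²·(0.191)²) = 0.00488
[E]³ = 2.26e-11 ⇒ [E] = 2.83e-4 M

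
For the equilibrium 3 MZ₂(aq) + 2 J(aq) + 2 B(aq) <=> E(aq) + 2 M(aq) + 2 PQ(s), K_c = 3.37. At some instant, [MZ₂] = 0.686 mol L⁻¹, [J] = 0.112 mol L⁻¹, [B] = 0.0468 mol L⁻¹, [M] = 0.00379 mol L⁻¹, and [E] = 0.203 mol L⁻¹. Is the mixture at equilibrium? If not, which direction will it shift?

(PQ is a pure solid — omitted from Q_c.)
Q_c = [E]·[M]² / ([MZ₂]³·[J]²·[B]²) = (0.203)·(0.00379)² / ((0.686)³·(0.112)²·(0.0468)²) = 0.329
Q_c = 0.329 < K_c = 3.37: net forward reaction.

no; Q < K, reaction proceeds forward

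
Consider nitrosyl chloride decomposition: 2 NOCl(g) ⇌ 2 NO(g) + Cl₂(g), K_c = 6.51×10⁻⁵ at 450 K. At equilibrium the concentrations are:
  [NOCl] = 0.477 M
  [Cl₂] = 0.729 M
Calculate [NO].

[NO] = 0.00451 M

At equilibrium, K_c = [NO]²·[Cl₂] / [NOCl]² = 6.51×10⁻⁵.
([NO])²·(0.729) / (0.477)² = 6.51×10⁻⁵
[NO]² = 2.03×10⁻⁵ ⇒ [NO] = 0.00451 M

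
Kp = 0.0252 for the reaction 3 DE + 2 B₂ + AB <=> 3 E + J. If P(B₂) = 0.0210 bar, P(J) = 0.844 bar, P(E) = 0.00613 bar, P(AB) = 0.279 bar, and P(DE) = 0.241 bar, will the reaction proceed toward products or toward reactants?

in the reverse direction

Qp = P(E)³·P(J) / (P(DE)³·P(B₂)²·P(AB)) = (0.00613)³·(0.844) / ((0.241)³·(0.0210)²·(0.279)) = 0.113
Qp = 0.113 > Kp = 0.0252, so the reverse reaction proceeds.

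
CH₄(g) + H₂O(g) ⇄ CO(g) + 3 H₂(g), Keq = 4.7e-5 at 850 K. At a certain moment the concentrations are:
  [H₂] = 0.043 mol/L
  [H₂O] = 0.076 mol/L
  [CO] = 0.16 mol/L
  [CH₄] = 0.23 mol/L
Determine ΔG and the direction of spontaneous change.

ΔG = 19.4 kJ/mol; the forward reaction is non-spontaneous

Q = [CO]·[H₂]³ / ([CH₄]·[H₂O]) = (0.16)·(0.043)³ / ((0.23)·(0.076)) = 7.28e-4
ΔG = RT ln(Q/Keq) = (8.314 J mol⁻¹ K⁻¹)(850 K) × ln(7.28e-4/4.7e-5)
   = (7.067 kJ/mol)(2.740) = 19.4 kJ/mol
ΔG > 0, so the forward reaction is non-spontaneous (proceeds in reverse).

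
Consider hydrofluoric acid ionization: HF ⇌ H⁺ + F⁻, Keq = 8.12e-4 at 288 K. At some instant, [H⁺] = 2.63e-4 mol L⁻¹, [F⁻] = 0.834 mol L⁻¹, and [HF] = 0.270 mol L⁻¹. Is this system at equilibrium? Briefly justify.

Q = [H⁺]·[F⁻] / [HF] = (2.63e-4)·(0.834) / (0.270) = 8.12e-4
Q = 8.12e-4 = Keq; the system is at equilibrium.

yes, at equilibrium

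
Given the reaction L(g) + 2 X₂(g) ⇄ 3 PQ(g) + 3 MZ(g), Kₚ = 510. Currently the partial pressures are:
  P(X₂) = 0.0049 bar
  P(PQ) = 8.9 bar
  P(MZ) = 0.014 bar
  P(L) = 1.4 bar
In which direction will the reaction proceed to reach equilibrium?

to the right

Qₚ = P(PQ)³·P(MZ)³ / (P(L)·P(X₂)²) = (8.9)³·(0.014)³ / ((1.4)·(0.0049)²) = 58
Qₚ = 58 < Kₚ = 510, so the forward reaction proceeds.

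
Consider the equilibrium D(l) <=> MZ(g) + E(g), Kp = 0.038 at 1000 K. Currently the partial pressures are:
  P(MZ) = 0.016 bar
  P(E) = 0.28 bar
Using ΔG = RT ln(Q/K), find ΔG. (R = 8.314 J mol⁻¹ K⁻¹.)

ΔG = -17.8 kJ/mol

(D is a pure liquid — omitted from Qp.)
Qp = P(MZ)·P(E) = (0.016)·(0.28) = 0.00448
ΔG = RT ln(Qp/Kp) = (8.314 J mol⁻¹ K⁻¹)(1000 K) × ln(0.00448/0.038)
   = (8.314 kJ/mol)(-2.138) = -17.8 kJ/mol
ΔG < 0, so the forward reaction is spontaneous (proceeds forward).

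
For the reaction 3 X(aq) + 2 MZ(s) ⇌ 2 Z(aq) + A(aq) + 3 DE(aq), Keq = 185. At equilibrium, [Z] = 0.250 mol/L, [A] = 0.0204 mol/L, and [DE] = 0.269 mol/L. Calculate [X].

(MZ is a pure solid — omitted from Keq.)
At equilibrium, Keq = [Z]²·[A]·[DE]³ / [X]³ = 185.
(0.250)²·(0.0204)·(0.269)³ / ([X])³ = 185
[X]³ = 1.34e-7 ⇒ [X] = 0.00512 mol/L

[X] = 0.00512 mol/L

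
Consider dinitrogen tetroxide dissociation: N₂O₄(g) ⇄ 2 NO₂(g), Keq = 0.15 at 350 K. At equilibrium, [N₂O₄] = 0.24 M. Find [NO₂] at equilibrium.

[NO₂] = 0.19 M

At equilibrium, Keq = [NO₂]² / [N₂O₄] = 0.15.
([NO₂])² / (0.24) = 0.15
[NO₂]² = 0.0360 ⇒ [NO₂] = 0.19 M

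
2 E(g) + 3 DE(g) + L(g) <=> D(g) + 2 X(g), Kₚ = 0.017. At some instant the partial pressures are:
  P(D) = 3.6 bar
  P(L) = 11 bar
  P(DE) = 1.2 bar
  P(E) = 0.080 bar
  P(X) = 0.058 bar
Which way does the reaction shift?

to the left

Qₚ = P(D)·P(X)² / (P(E)²·P(DE)³·P(L)) = (3.6)·(0.058)² / ((0.080)²·(1.2)³·(11)) = 0.10
Qₚ = 0.10 > Kₚ = 0.017, so the reverse reaction proceeds.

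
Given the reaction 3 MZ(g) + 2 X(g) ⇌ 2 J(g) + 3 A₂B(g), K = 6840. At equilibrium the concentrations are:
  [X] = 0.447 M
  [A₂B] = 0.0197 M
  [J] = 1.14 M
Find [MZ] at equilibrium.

At equilibrium, K = [J]²·[A₂B]³ / ([MZ]³·[X]²) = 6840.
(1.14)²·(0.0197)³ / (([MZ])³·(0.447)²) = 6840
[MZ]³ = 7.27×10⁻⁹ ⇒ [MZ] = 0.00194 M

[MZ] = 0.00194 M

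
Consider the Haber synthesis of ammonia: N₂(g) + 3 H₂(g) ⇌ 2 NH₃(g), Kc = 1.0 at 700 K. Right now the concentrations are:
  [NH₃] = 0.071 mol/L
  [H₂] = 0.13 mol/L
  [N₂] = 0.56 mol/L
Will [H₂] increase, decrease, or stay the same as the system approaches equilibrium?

Qc = [NH₃]² / ([N₂]·[H₂]³) = (0.071)² / ((0.56)·(0.13)³) = 4.1
Qc = 4.1 > Kc = 1.0: net reverse reaction.
H₂ is a reactant, so it increases.

increase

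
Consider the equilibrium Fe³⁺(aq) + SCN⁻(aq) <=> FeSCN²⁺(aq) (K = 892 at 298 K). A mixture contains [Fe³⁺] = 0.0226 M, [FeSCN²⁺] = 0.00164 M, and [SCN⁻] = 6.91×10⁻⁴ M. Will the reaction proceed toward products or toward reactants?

Q = [FeSCN²⁺] / ([Fe³⁺]·[SCN⁻]) = (0.00164) / ((0.0226)·(6.91×10⁻⁴)) = 105
Q = 105 < K = 892, so the forward reaction proceeds.

in the forward direction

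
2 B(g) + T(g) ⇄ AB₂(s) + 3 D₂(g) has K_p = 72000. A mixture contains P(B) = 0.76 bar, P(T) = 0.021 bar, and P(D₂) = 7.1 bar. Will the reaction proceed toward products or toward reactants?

in the forward direction

(AB₂ is a pure solid — omitted from Q_p.)
Q_p = P(D₂)³ / (P(B)²·P(T)) = (7.1)³ / ((0.76)²·(0.021)) = 30000
Q_p = 30000 < K_p = 72000, so the forward reaction proceeds.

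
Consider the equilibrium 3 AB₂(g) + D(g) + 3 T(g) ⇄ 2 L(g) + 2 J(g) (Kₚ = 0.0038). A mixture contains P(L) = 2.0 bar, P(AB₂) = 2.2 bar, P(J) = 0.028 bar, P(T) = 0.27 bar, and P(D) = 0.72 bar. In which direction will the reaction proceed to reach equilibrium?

toward reactants

Qₚ = P(L)²·P(J)² / (P(AB₂)³·P(D)·P(T)³) = (2.0)²·(0.028)² / ((2.2)³·(0.72)·(0.27)³) = 0.021
Qₚ = 0.021 > Kₚ = 0.0038, so the reverse reaction proceeds.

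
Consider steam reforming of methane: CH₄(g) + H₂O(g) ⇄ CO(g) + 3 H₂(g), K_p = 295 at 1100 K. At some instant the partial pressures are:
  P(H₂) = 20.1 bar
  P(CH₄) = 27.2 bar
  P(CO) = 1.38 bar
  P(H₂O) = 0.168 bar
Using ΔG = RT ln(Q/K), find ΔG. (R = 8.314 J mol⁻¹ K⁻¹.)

Q_p = P(CO)·P(H₂)³ / (P(CH₄)·P(H₂O)) = (1.38)·(20.1)³ / ((27.2)·(0.168)) = 2450
ΔG = RT ln(Q_p/K_p) = (8.314 J mol⁻¹ K⁻¹)(1100 K) × ln(2450/295)
   = (9.145 kJ/mol)(2.117) = 19.4 kJ/mol
ΔG > 0, so the forward reaction is non-spontaneous (proceeds in reverse).

ΔG = 19.4 kJ/mol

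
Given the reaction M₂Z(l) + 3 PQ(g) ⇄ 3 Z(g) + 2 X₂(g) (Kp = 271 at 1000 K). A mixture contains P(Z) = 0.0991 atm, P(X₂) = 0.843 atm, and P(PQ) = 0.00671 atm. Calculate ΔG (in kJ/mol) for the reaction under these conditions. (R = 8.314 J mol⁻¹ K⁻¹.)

(M₂Z is a pure liquid — omitted from Qp.)
Qp = P(Z)³·P(X₂)² / P(PQ)³ = (0.0991)³·(0.843)² / (0.00671)³ = 2290
ΔG = RT ln(Qp/Kp) = (8.314 J mol⁻¹ K⁻¹)(1000 K) × ln(2290/271)
   = (8.314 kJ/mol)(2.134) = 17.7 kJ/mol
ΔG > 0, so the forward reaction is non-spontaneous (proceeds in reverse).

ΔG = 17.7 kJ/mol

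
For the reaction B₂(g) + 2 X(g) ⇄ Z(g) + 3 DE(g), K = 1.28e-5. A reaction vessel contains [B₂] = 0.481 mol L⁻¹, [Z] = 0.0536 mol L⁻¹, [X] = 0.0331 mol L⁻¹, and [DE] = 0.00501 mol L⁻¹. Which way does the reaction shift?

Q = [Z]·[DE]³ / ([B₂]·[X]²) = (0.0536)·(0.00501)³ / ((0.481)·(0.0331)²) = 1.28e-5
Q = 1.28e-5 = K, so the system is already at equilibrium.

at equilibrium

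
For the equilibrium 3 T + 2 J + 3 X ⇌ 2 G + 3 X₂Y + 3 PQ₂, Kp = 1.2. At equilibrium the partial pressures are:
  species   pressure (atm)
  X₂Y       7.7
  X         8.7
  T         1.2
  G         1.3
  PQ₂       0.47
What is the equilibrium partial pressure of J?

At equilibrium, Kp = P(G)²·P(X₂Y)³·P(PQ₂)³ / (P(T)³·P(J)²·P(X)³) = 1.2.
(1.3)²·(7.7)³·(0.47)³ / ((1.2)³·(P(J))²·(8.7)³) = 1.2
P(J)² = 0.0587 ⇒ P(J) = 0.24 atm

P(J) = 0.24 atm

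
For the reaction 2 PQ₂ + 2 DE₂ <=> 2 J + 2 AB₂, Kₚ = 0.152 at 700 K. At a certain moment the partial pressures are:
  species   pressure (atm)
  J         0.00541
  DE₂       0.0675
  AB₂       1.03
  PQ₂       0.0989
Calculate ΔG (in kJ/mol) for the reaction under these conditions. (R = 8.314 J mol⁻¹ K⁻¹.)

Qₚ = P(J)²·P(AB₂)² / (P(PQ₂)²·P(DE₂)²) = (0.00541)²·(1.03)² / ((0.0989)²·(0.0675)²) = 0.697
ΔG = RT ln(Qₚ/Kₚ) = (8.314 J mol⁻¹ K⁻¹)(700 K) × ln(0.697/0.152)
   = (5.820 kJ/mol)(1.523) = 8.86 kJ/mol
ΔG > 0, so the forward reaction is non-spontaneous (proceeds in reverse).

ΔG = 8.86 kJ/mol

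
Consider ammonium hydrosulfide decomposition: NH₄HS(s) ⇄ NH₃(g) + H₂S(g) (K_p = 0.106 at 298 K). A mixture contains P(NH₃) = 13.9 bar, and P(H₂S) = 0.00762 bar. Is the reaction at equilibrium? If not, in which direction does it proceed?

neither direction; the system is at equilibrium

(NH₄HS is a pure solid — omitted from Q_p.)
Q_p = P(NH₃)·P(H₂S) = (13.9)·(0.00762) = 0.106
Q_p = 0.106 = K_p, so the system is already at equilibrium.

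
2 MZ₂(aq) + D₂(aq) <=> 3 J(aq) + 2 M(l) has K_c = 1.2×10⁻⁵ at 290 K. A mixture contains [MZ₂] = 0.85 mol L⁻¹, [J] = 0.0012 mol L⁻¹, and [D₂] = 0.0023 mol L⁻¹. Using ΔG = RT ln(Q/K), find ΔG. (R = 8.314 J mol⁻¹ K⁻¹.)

ΔG = -5.90 kJ/mol

(M is a pure liquid — omitted from Q_c.)
Q_c = [J]³ / ([MZ₂]²·[D₂]) = (0.0012)³ / ((0.85)²·(0.0023)) = 1.04×10⁻⁶
ΔG = RT ln(Q_c/K_c) = (8.314 J mol⁻¹ K⁻¹)(290 K) × ln(1.04×10⁻⁶/1.2×10⁻⁵)
   = (2.411 kJ/mol)(-2.446) = -5.90 kJ/mol
ΔG < 0, so the forward reaction is spontaneous (proceeds forward).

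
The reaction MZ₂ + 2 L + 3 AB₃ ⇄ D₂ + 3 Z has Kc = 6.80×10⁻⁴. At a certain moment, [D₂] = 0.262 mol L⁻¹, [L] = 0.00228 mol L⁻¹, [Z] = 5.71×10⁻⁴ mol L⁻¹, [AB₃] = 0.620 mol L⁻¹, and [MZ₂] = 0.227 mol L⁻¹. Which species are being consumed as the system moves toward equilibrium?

MZ₂, L, AB₃ (reactants)

Qc = [D₂]·[Z]³ / ([MZ₂]·[L]²·[AB₃]³) = (0.262)·(5.71×10⁻⁴)³ / ((0.227)·(0.00228)²·(0.620)³) = 1.73×10⁻⁴
Qc = 1.73×10⁻⁴ < Kc = 6.80×10⁻⁴: net forward reaction.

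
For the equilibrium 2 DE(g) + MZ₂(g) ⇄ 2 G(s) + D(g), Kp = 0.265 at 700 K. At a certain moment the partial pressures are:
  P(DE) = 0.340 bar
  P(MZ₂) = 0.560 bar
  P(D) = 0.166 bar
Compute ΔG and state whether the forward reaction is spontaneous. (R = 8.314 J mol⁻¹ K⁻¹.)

ΔG = 13.2 kJ/mol; the forward reaction is non-spontaneous

(G is a pure solid — omitted from Qp.)
Qp = P(D) / (P(DE)²·P(MZ₂)) = (0.166) / ((0.340)²·(0.560)) = 2.56
ΔG = RT ln(Qp/Kp) = (8.314 J mol⁻¹ K⁻¹)(700 K) × ln(2.56/0.265)
   = (5.820 kJ/mol)(2.268) = 13.2 kJ/mol
ΔG > 0, so the forward reaction is non-spontaneous (proceeds in reverse).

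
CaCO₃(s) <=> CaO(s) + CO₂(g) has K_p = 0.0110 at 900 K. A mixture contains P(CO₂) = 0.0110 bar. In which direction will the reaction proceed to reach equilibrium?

(CaCO₃, CaO are pure solids — omitted from Q_p.)
Q_p = P(CO₂) = 0.0110
Q_p = 0.0110 = K_p, so the system is already at equilibrium.

no net change (already at equilibrium)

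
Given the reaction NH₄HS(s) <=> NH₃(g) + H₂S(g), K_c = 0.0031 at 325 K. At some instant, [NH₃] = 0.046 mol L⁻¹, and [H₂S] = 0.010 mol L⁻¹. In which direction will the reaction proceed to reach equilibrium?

(NH₄HS is a pure solid — omitted from Q_c.)
Q_c = [NH₃]·[H₂S] = (0.046)·(0.010) = 4.6e-4
Q_c = 4.6e-4 < K_c = 0.0031, so the forward reaction proceeds.

to the right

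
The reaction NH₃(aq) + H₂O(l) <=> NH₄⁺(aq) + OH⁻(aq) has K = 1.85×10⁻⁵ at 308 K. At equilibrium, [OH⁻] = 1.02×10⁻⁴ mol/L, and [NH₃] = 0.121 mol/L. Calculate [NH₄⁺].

(H₂O is a pure liquid — omitted from K.)
At equilibrium, K = [NH₄⁺]·[OH⁻] / [NH₃] = 1.85×10⁻⁵.
([NH₄⁺])·(1.02×10⁻⁴) / (0.121) = 1.85×10⁻⁵
[NH₄⁺] = 0.0219 mol/L

[NH₄⁺] = 0.0219 mol/L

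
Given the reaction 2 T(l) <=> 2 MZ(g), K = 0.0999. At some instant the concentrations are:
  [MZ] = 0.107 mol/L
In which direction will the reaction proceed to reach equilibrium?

(T is a pure liquid — omitted from Q.)
Q = [MZ]² = (0.107)² = 0.0114
Q = 0.0114 < K = 0.0999, so the forward reaction proceeds.

forward (toward products)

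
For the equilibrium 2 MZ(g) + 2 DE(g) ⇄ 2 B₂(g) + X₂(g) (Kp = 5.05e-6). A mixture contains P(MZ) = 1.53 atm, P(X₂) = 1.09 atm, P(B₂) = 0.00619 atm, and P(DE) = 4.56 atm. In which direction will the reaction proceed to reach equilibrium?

in the forward direction

Qp = P(B₂)²·P(X₂) / (P(MZ)²·P(DE)²) = (0.00619)²·(1.09) / ((1.53)²·(4.56)²) = 8.58e-7
Qp = 8.58e-7 < Kp = 5.05e-6, so the forward reaction proceeds.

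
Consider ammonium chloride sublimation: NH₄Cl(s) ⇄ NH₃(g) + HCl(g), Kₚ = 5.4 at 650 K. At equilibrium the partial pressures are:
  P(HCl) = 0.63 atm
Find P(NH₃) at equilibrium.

(NH₄Cl is a pure solid — omitted from Kₚ.)
At equilibrium, Kₚ = P(NH₃)·P(HCl) = 5.4.
(P(NH₃))·(0.63) = 5.4
P(NH₃) = 8.57 = 8.6 atm

P(NH₃) = 8.6 atm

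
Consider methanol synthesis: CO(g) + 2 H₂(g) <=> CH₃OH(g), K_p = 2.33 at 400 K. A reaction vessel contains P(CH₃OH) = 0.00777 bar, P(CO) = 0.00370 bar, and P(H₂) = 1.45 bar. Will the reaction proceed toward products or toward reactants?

Q_p = P(CH₃OH) / (P(CO)·P(H₂)²) = (0.00777) / ((0.00370)·(1.45)²) = 0.999
Q_p = 0.999 < K_p = 2.33, so the forward reaction proceeds.

toward products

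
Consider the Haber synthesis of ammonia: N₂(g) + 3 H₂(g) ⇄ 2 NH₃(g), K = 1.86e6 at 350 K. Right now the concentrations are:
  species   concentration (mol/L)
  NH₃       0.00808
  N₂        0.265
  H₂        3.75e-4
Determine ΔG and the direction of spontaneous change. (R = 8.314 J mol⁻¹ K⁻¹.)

Q = [NH₃]² / ([N₂]·[H₂]³) = (0.00808)² / ((0.265)·(3.75e-4)³) = 4.67e6
ΔG = RT ln(Q/K) = (8.314 J mol⁻¹ K⁻¹)(350 K) × ln(4.67e6/1.86e6)
   = (2.910 kJ/mol)(0.9206) = 2.68 kJ/mol
ΔG > 0, so the forward reaction is non-spontaneous (proceeds in reverse).

ΔG = 2.68 kJ/mol; the forward reaction is non-spontaneous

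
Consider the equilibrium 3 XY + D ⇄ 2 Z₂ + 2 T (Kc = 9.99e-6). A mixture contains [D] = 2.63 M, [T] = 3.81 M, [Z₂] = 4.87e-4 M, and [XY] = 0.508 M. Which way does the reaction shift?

at equilibrium

Qc = [Z₂]²·[T]² / ([XY]³·[D]) = (4.87e-4)²·(3.81)² / ((0.508)³·(2.63)) = 9.99e-6
Qc = 9.99e-6 = Kc, so the system is already at equilibrium.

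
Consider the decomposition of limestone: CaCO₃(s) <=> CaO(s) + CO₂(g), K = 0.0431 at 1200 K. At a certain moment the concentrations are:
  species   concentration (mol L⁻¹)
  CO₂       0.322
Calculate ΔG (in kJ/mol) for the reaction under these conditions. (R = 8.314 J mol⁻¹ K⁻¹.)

(CaCO₃, CaO are pure solids — omitted from Q.)
Q = [CO₂] = 0.322
ΔG = RT ln(Q/K) = (8.314 J mol⁻¹ K⁻¹)(1200 K) × ln(0.322/0.0431)
   = (9.977 kJ/mol)(2.011) = 20.1 kJ/mol
ΔG > 0, so the forward reaction is non-spontaneous (proceeds in reverse).

ΔG = 20.1 kJ/mol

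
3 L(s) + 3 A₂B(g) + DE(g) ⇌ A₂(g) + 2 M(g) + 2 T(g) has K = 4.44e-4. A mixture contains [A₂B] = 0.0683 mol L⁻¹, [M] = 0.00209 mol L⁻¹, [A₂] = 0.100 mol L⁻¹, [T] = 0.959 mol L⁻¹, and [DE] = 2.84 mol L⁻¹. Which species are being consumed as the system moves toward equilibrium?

none (at equilibrium)

(L is a pure solid — omitted from Q.)
Q = [A₂]·[M]²·[T]² / ([A₂B]³·[DE]) = (0.100)·(0.00209)²·(0.959)² / ((0.0683)³·(2.84)) = 4.44e-4
Q = 4.44e-4 = K; the system is at equilibrium.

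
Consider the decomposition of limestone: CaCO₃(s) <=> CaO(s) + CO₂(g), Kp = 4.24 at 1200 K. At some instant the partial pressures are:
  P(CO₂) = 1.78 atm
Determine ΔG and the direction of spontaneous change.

(CaCO₃, CaO are pure solids — omitted from Qp.)
Qp = P(CO₂) = 1.78
ΔG = RT ln(Qp/Kp) = (8.314 J mol⁻¹ K⁻¹)(1200 K) × ln(1.78/4.24)
   = (9.977 kJ/mol)(-0.8679) = -8.66 kJ/mol
ΔG < 0, so the forward reaction is spontaneous (proceeds forward).

ΔG = -8.66 kJ/mol; the forward reaction is spontaneous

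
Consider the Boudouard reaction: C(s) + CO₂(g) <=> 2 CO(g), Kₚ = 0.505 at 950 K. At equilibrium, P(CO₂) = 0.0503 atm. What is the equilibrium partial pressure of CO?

(C is a pure solid — omitted from Kₚ.)
At equilibrium, Kₚ = P(CO)² / P(CO₂) = 0.505.
(P(CO))² / (0.0503) = 0.505
P(CO)² = 0.0254 ⇒ P(CO) = 0.159 atm

P(CO) = 0.159 atm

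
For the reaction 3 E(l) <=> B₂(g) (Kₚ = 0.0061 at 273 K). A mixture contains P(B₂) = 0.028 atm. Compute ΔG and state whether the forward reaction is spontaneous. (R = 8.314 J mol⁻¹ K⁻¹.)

ΔG = 3.46 kJ/mol; the forward reaction is non-spontaneous

(E is a pure liquid — omitted from Qₚ.)
Qₚ = P(B₂) = 0.0280
ΔG = RT ln(Qₚ/Kₚ) = (8.314 J mol⁻¹ K⁻¹)(273 K) × ln(0.0280/0.0061)
   = (2.270 kJ/mol)(1.524) = 3.46 kJ/mol
ΔG > 0, so the forward reaction is non-spontaneous (proceeds in reverse).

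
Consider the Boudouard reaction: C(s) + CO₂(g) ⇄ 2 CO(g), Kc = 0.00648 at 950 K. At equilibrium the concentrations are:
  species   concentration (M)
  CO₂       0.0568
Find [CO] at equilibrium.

[CO] = 0.0192 M

(C is a pure solid — omitted from Kc.)
At equilibrium, Kc = [CO]² / [CO₂] = 0.00648.
([CO])² / (0.0568) = 0.00648
[CO]² = 3.68×10⁻⁴ ⇒ [CO] = 0.0192 M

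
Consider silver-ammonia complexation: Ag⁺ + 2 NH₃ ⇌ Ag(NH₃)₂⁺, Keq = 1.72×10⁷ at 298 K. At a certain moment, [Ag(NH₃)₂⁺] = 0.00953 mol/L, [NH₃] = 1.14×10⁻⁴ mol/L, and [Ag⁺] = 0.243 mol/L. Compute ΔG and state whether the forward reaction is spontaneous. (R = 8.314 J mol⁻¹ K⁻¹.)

ΔG = -4.31 kJ/mol; the forward reaction is spontaneous

Q = [Ag(NH₃)₂⁺] / ([Ag⁺]·[NH₃]²) = (0.00953) / ((0.243)·(1.14×10⁻⁴)²) = 3.02×10⁶
ΔG = RT ln(Q/Keq) = (8.314 J mol⁻¹ K⁻¹)(298 K) × ln(3.02×10⁶/1.72×10⁷)
   = (2.478 kJ/mol)(-1.740) = -4.31 kJ/mol
ΔG < 0, so the forward reaction is spontaneous (proceeds forward).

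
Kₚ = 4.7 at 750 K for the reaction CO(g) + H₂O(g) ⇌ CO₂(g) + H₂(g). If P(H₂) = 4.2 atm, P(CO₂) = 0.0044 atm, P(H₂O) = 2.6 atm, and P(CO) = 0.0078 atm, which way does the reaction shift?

Qₚ = P(CO₂)·P(H₂) / (P(CO)·P(H₂O)) = (0.0044)·(4.2) / ((0.0078)·(2.6)) = 0.91
Qₚ = 0.91 < Kₚ = 4.7, so the forward reaction proceeds.

toward products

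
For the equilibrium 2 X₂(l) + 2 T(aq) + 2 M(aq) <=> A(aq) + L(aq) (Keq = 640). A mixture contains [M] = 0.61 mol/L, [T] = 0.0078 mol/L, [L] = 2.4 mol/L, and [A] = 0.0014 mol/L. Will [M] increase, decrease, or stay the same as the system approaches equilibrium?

(X₂ is a pure liquid — omitted from Q.)
Q = [A]·[L] / ([T]²·[M]²) = (0.0014)·(2.4) / ((0.0078)²·(0.61)²) = 150
Q = 150 < Keq = 640: net forward reaction.
M is a reactant, so it decreases.

decrease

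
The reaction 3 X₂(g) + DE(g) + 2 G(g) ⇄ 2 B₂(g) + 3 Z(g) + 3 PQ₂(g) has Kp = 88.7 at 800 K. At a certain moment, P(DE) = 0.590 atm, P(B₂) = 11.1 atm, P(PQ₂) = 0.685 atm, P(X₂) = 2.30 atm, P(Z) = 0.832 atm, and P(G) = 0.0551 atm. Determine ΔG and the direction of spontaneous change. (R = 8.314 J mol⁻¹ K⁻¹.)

ΔG = 16.4 kJ/mol; the forward reaction is non-spontaneous

Qp = P(B₂)²·P(Z)³·P(PQ₂)³ / (P(X₂)³·P(DE)·P(G)²) = (11.1)²·(0.832)³·(0.685)³ / ((2.30)³·(0.590)·(0.0551)²) = 1050
ΔG = RT ln(Qp/Kp) = (8.314 J mol⁻¹ K⁻¹)(800 K) × ln(1050/88.7)
   = (6.651 kJ/mol)(2.471) = 16.4 kJ/mol
ΔG > 0, so the forward reaction is non-spontaneous (proceeds in reverse).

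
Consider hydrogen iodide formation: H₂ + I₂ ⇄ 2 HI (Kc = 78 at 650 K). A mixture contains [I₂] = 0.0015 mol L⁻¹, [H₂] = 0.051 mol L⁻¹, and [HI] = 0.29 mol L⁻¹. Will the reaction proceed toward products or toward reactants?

reverse (toward reactants)

Qc = [HI]² / ([H₂]·[I₂]) = (0.29)² / ((0.051)·(0.0015)) = 1100
Qc = 1100 > Kc = 78, so the reverse reaction proceeds.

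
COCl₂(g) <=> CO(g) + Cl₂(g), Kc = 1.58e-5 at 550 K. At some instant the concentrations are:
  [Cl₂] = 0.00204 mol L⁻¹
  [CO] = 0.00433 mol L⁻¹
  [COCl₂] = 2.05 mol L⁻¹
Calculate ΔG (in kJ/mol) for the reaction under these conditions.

Qc = [CO]·[Cl₂] / [COCl₂] = (0.00433)·(0.00204) / (2.05) = 4.31e-6
ΔG = RT ln(Qc/Kc) = (8.314 J mol⁻¹ K⁻¹)(550 K) × ln(4.31e-6/1.58e-5)
   = (4.573 kJ/mol)(-1.299) = -5.94 kJ/mol
ΔG < 0, so the forward reaction is spontaneous (proceeds forward).

ΔG = -5.94 kJ/mol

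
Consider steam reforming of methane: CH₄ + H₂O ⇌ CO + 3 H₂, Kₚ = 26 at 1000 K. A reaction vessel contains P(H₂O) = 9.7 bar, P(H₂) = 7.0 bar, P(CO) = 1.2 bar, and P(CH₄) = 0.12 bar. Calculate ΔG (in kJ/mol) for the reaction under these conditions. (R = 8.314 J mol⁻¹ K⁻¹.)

ΔG = 21.7 kJ/mol

Qₚ = P(CO)·P(H₂)³ / (P(CH₄)·P(H₂O)) = (1.2)·(7.0)³ / ((0.12)·(9.7)) = 354
ΔG = RT ln(Qₚ/Kₚ) = (8.314 J mol⁻¹ K⁻¹)(1000 K) × ln(354/26)
   = (8.314 kJ/mol)(2.611) = 21.7 kJ/mol
ΔG > 0, so the forward reaction is non-spontaneous (proceeds in reverse).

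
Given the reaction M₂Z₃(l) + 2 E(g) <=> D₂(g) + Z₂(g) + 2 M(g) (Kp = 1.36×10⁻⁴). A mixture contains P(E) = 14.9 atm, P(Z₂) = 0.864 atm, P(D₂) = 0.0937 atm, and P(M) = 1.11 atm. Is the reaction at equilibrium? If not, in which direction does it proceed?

reverse (toward reactants)

(M₂Z₃ is a pure liquid — omitted from Qp.)
Qp = P(D₂)·P(Z₂)·P(M)² / P(E)² = (0.0937)·(0.864)·(1.11)² / (14.9)² = 4.49×10⁻⁴
Qp = 4.49×10⁻⁴ > Kp = 1.36×10⁻⁴, so the reverse reaction proceeds.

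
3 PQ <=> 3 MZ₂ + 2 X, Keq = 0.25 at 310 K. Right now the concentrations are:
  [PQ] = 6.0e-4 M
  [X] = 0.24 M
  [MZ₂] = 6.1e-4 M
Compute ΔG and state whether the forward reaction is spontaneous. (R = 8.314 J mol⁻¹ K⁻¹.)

Q = [MZ₂]³·[X]² / [PQ]³ = (6.1e-4)³·(0.24)² / (6.0e-4)³ = 0.0605
ΔG = RT ln(Q/Keq) = (8.314 J mol⁻¹ K⁻¹)(310 K) × ln(0.0605/0.25)
   = (2.577 kJ/mol)(-1.419) = -3.66 kJ/mol
ΔG < 0, so the forward reaction is spontaneous (proceeds forward).

ΔG = -3.66 kJ/mol; the forward reaction is spontaneous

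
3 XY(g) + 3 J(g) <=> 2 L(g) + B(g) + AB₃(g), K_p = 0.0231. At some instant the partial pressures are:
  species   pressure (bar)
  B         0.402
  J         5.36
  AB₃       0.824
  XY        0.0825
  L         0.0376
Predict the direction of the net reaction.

in the forward direction

Q_p = P(L)²·P(B)·P(AB₃) / (P(XY)³·P(J)³) = (0.0376)²·(0.402)·(0.824) / ((0.0825)³·(5.36)³) = 0.00542
Q_p = 0.00542 < K_p = 0.0231, so the forward reaction proceeds.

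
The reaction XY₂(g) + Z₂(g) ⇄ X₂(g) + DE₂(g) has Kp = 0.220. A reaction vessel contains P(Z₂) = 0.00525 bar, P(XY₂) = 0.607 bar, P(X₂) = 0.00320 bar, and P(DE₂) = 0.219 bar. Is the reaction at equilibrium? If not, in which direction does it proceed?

Qp = P(X₂)·P(DE₂) / (P(XY₂)·P(Z₂)) = (0.00320)·(0.219) / ((0.607)·(0.00525)) = 0.220
Qp = 0.220 = Kp, so the system is already at equilibrium.

neither direction; the system is at equilibrium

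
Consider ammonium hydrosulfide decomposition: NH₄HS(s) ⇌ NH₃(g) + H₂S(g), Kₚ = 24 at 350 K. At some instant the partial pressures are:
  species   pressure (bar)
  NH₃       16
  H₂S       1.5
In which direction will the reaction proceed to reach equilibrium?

at equilibrium

(NH₄HS is a pure solid — omitted from Qₚ.)
Qₚ = P(NH₃)·P(H₂S) = (16)·(1.5) = 24
Qₚ = 24 = Kₚ, so the system is already at equilibrium.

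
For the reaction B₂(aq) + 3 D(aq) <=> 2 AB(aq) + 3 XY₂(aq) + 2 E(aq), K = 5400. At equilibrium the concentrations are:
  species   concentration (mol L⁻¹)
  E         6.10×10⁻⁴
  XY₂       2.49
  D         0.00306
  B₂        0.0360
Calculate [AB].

[AB] = 0.985 mol L⁻¹

At equilibrium, K = [AB]²·[XY₂]³·[E]² / ([B₂]·[D]³) = 5400.
([AB])²·(2.49)³·(6.10×10⁻⁴)² / ((0.0360)·(0.00306)³) = 5400
[AB]² = 0.970 ⇒ [AB] = 0.985 mol L⁻¹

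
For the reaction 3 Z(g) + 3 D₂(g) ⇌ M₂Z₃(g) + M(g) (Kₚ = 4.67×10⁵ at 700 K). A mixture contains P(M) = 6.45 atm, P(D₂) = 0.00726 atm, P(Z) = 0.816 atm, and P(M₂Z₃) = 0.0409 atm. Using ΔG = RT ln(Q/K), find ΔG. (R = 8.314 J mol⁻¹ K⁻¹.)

Qₚ = P(M₂Z₃)·P(M) / (P(Z)³·P(D₂)³) = (0.0409)·(6.45) / ((0.816)³·(0.00726)³) = 1.27×10⁶
ΔG = RT ln(Qₚ/Kₚ) = (8.314 J mol⁻¹ K⁻¹)(700 K) × ln(1.27×10⁶/4.67×10⁵)
   = (5.820 kJ/mol)(1.000) = 5.82 kJ/mol
ΔG > 0, so the forward reaction is non-spontaneous (proceeds in reverse).

ΔG = 5.82 kJ/mol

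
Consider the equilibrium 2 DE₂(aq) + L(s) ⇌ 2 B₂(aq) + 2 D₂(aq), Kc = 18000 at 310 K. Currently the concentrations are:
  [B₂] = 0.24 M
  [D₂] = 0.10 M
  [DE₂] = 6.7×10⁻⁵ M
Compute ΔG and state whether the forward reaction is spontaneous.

(L is a pure solid — omitted from Qc.)
Qc = [B₂]²·[D₂]² / [DE₂]² = (0.24)²·(0.10)² / (6.7×10⁻⁵)² = 1.28×10⁵
ΔG = RT ln(Qc/Kc) = (8.314 J mol⁻¹ K⁻¹)(310 K) × ln(1.28×10⁵/18000)
   = (2.577 kJ/mol)(1.962) = 5.06 kJ/mol
ΔG > 0, so the forward reaction is non-spontaneous (proceeds in reverse).

ΔG = 5.06 kJ/mol; the forward reaction is non-spontaneous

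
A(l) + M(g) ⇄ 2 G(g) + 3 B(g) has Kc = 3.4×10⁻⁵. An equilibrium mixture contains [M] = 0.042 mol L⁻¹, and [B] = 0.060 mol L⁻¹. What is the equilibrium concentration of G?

[G] = 0.081 mol L⁻¹

(A is a pure liquid — omitted from Kc.)
At equilibrium, Kc = [G]²·[B]³ / [M] = 3.4×10⁻⁵.
([G])²·(0.060)³ / (0.042) = 3.4×10⁻⁵
[G]² = 0.00661 ⇒ [G] = 0.081 mol L⁻¹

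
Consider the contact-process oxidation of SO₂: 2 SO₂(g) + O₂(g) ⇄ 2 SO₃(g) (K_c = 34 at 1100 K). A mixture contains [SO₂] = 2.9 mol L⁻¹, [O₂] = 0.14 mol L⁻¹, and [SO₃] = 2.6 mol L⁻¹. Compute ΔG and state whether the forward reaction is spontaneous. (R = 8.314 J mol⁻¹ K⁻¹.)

ΔG = -16.3 kJ/mol; the forward reaction is spontaneous

Q_c = [SO₃]² / ([SO₂]²·[O₂]) = (2.6)² / ((2.9)²·(0.14)) = 5.74
ΔG = RT ln(Q_c/K_c) = (8.314 J mol⁻¹ K⁻¹)(1100 K) × ln(5.74/34)
   = (9.145 kJ/mol)(-1.779) = -16.3 kJ/mol
ΔG < 0, so the forward reaction is spontaneous (proceeds forward).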